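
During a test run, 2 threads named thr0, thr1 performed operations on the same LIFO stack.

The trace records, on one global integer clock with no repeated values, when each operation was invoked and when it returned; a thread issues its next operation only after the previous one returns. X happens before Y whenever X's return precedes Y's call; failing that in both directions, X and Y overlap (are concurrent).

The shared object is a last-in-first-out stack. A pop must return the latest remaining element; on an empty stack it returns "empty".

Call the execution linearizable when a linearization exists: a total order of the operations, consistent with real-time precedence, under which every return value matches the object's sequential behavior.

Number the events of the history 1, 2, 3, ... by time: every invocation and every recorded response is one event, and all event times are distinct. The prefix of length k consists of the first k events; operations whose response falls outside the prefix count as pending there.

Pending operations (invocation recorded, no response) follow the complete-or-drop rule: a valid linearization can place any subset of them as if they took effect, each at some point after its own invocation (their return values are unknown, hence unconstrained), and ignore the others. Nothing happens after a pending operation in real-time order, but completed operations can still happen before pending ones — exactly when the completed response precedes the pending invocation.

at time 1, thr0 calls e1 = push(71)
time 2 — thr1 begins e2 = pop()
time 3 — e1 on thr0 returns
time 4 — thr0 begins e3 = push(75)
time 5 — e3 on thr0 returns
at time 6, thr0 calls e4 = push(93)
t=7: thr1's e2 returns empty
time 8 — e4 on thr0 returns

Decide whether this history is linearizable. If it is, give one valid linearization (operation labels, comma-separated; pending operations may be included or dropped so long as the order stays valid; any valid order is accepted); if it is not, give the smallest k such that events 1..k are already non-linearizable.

after step 1 (e2 pop() → empty): stack <>
after step 2 (e1 push(71)): stack <71>
after step 3 (e3 push(75)): stack <71,75>
after step 4 (e4 push(93)): stack <71,75,93>

linearizable — witness: e2, e1, e3, e4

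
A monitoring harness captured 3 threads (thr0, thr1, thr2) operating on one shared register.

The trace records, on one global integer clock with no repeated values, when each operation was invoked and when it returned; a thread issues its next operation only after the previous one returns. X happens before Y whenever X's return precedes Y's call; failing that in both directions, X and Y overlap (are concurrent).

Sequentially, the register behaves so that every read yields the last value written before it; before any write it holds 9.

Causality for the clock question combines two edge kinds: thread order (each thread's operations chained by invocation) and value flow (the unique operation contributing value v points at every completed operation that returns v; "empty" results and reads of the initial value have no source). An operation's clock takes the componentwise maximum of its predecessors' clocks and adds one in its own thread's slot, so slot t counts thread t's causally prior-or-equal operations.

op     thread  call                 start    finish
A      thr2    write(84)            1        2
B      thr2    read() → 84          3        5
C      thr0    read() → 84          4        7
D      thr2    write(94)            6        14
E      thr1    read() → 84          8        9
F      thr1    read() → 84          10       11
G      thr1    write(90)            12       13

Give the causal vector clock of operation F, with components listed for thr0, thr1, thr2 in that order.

(0, 2, 1)

A, invoked 1, has no incoming edges; only thr2's bump applies → (0, 0, 1)
VC(B, invoked at 3): max of VC(A)=(0, 0, 1), then +1 on thread thr2 → (0, 0, 2)
VC(E, invoked at 8): max of VC(A)=(0, 0, 1), then +1 on thread thr1 → (0, 1, 1)
VC(C, invoked at 4): max of VC(A)=(0, 0, 1), then +1 on thread thr0 → (1, 0, 1)
VC(D, invoked at 6): max of VC(B)=(0, 0, 2), then +1 on thread thr2 → (0, 0, 3)
VC(F, invoked at 10): max of VC(A)=(0, 0, 1), VC(E)=(0, 1, 1), then +1 on thread thr1 → (0, 2, 1)
VC(G, invoked at 12): max of VC(F)=(0, 2, 1), then +1 on thread thr1 → (0, 3, 1)
target: VC(F) = (0, 2, 1)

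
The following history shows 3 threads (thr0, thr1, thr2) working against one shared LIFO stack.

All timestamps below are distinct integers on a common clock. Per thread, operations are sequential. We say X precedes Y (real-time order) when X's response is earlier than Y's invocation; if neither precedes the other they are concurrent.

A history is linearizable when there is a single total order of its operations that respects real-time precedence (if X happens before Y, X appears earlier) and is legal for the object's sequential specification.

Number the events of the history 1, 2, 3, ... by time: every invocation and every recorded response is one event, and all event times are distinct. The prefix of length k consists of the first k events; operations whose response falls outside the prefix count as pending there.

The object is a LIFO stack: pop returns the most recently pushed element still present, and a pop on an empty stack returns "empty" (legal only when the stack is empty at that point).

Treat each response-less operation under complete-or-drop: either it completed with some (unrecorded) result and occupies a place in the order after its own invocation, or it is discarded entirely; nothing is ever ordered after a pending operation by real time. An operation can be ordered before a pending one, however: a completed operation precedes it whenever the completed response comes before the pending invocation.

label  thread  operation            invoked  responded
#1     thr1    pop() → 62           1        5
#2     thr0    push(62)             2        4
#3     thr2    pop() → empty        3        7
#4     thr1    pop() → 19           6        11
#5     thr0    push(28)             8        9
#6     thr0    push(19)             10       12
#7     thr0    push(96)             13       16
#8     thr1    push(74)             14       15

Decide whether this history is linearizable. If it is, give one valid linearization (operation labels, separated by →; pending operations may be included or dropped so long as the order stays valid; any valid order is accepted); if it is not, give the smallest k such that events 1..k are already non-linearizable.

1. #2 push(62), leaving stack <62>
2. #1 pop() → 62, leaving stack <>
3. #3 pop() → empty, leaving stack <>
4. #5 push(28), leaving stack <28>
5. #6 push(19), leaving stack <28,19>
6. #4 pop() → 19, leaving stack <28>
7. #7 push(96), leaving stack <28,96>
8. #8 push(74), leaving stack <28,96,74>

linearizable — witness: #2 → #1 → #3 → #5 → #6 → #4 → #7 → #8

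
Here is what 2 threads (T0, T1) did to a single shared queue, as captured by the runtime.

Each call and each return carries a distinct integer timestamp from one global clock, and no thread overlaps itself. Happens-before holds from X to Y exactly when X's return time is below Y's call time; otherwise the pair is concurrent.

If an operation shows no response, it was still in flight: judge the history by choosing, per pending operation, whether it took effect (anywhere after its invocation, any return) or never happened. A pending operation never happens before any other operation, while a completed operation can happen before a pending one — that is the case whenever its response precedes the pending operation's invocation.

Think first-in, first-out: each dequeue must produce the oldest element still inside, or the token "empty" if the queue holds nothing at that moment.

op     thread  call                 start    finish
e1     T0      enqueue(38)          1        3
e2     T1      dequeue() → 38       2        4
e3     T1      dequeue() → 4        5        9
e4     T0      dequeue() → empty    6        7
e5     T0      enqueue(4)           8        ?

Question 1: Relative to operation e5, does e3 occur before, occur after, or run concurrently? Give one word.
Answer: concurrent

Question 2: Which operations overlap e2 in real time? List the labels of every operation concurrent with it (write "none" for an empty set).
Answer: e1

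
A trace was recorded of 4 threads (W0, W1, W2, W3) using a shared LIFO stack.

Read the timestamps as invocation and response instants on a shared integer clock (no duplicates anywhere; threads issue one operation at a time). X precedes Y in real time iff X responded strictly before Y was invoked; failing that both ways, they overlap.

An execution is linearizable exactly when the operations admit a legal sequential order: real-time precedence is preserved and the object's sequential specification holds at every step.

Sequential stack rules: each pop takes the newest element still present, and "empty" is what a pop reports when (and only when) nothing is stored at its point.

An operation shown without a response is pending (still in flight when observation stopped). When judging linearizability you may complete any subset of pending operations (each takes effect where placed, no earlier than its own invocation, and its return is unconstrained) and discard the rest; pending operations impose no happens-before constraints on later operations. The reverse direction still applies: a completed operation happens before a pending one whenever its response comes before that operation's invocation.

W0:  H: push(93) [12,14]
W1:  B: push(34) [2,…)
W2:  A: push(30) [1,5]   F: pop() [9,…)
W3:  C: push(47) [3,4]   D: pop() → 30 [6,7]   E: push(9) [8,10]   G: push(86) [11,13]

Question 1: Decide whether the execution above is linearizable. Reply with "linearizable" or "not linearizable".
a witness: B, C, A, D, E, F, G, H
after step 1 (B push(34) (pending, included)): stack <34>
after step 2 (C push(47)): stack <34,47>
after step 3 (A push(30)): stack <34,47,30>
after step 4 (D pop() → 30): stack <34,47>
after step 5 (E push(9)): stack <34,47,9>
after step 6 (F pop() (pending, included)): stack <34,47>
after step 7 (G push(86)): stack <34,47,86>
after step 8 (H push(93)): stack <34,47,86,93>

linearizable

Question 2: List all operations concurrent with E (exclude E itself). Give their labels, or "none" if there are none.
E spans [8,10]: anything still running between times 8 and 10 counts as concurrent
A [1,5]: before
B [2,…): concurrent
C [3,4]: before
D [6,7]: before
F [9,…): concurrent
G [11,13]: after
H [12,14]: after

B, F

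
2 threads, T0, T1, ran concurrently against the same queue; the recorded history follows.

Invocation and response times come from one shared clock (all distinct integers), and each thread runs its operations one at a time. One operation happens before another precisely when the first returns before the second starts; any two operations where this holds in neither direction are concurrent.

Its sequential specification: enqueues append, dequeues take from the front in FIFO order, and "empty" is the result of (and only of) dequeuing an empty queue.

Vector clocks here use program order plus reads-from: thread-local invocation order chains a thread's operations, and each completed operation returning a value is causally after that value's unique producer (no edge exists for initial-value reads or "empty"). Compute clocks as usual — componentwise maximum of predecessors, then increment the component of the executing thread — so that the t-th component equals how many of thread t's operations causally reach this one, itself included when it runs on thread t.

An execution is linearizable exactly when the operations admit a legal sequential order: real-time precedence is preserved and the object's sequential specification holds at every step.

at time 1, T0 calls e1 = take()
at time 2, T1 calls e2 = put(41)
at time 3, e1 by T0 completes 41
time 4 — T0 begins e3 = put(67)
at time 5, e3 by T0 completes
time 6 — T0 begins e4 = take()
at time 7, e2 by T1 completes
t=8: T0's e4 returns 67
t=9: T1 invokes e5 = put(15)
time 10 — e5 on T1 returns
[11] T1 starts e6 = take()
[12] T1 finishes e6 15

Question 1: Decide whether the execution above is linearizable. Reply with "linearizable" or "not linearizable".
linearizable

witness order: e2, e1, e3, e4, e5, e6
step 1: e2 put(41) — queue <41>
step 2: e1 take() → 41 — queue <>
step 3: e3 put(67) — queue <67>
step 4: e4 take() → 67 — queue <>
step 5: e5 put(15) — queue <15>
step 6: e6 take() → 15 — queue <>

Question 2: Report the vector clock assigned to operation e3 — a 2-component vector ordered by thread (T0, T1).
Answer: (2, 1)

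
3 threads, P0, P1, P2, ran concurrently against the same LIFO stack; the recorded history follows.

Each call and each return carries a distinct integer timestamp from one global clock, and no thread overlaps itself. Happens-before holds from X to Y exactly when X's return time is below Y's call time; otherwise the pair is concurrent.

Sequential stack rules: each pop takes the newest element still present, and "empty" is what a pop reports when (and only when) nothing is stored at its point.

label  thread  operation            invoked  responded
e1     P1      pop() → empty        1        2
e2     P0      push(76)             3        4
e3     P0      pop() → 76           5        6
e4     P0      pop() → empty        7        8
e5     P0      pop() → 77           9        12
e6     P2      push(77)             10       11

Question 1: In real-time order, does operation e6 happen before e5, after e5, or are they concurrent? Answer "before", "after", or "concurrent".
concurrent

e6 spans [10,11], e5 spans [9,12]
the intervals overlap in both directions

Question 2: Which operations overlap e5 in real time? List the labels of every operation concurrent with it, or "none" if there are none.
e6

e5 spans [9,12]; an op avoiding the whole window 9..12 is ordered, any other is concurrent
e1 [1,2]: before
e2 [3,4]: before
e3 [5,6]: before
e4 [7,8]: before
e6 [10,11]: concurrent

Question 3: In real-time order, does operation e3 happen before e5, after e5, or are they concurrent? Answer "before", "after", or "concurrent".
before

e3 spans [5,6], e5 spans [9,12]
resp(e3)=6 < inv(e5)=9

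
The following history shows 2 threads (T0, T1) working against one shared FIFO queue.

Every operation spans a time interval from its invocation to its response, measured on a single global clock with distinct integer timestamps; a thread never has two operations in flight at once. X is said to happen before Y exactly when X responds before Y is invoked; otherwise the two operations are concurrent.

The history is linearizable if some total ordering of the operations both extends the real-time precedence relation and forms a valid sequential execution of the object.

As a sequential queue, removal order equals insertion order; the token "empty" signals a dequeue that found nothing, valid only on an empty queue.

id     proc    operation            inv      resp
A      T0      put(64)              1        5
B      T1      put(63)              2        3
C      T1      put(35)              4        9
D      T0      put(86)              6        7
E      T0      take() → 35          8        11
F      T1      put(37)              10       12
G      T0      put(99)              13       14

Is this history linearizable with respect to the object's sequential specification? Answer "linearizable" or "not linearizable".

the violation lands at event 11, E's response at time 11: events 1..10 linearize, events 1..11 do not
real-time-consistent orders of the 5 completed operations: 7 — all fail the FIFO queue replay
including or dropping the 1 pending operation (F) in any combination fails
one such order, A, B, C, D, E (pending dropped), breaks at step 5 where E take() → 35 is illegal
one such order, A, B, D, C, E (pending dropped), breaks at step 5 where E take() → 35 is illegal

not linearizable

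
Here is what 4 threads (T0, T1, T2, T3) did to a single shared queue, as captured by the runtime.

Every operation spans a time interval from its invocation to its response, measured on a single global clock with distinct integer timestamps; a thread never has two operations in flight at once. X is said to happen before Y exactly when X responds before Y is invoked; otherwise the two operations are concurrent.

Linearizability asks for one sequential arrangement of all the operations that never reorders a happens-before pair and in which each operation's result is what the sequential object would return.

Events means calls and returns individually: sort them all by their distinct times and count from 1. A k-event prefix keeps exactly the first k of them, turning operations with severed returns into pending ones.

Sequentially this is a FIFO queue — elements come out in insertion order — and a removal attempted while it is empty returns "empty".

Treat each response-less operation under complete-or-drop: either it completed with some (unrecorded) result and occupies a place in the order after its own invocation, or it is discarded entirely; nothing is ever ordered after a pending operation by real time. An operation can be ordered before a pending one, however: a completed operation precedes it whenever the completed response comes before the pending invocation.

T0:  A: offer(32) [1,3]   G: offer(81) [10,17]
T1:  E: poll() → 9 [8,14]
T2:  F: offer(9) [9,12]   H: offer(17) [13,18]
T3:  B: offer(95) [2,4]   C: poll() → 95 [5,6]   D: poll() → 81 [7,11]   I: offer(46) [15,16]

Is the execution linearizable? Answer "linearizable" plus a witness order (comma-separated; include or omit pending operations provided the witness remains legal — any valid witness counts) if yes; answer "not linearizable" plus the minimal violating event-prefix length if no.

cut after 13 events: linearizable; cut after 14 events (E responds, time 14): not linearizable
12 orders of the 6 completed queue ops respect real time; none is legal
include/drop combinations of the 2 pending operations (G, H) were all tried; none helps
for example A, B, C, D, E, F (pending dropped) fails at step 3: C poll() → 95 is not legal there
for example A, B, C, D, F, E (pending dropped) fails at step 3: C poll() → 95 is not legal there

not linearizable — minimal violating prefix: 14 events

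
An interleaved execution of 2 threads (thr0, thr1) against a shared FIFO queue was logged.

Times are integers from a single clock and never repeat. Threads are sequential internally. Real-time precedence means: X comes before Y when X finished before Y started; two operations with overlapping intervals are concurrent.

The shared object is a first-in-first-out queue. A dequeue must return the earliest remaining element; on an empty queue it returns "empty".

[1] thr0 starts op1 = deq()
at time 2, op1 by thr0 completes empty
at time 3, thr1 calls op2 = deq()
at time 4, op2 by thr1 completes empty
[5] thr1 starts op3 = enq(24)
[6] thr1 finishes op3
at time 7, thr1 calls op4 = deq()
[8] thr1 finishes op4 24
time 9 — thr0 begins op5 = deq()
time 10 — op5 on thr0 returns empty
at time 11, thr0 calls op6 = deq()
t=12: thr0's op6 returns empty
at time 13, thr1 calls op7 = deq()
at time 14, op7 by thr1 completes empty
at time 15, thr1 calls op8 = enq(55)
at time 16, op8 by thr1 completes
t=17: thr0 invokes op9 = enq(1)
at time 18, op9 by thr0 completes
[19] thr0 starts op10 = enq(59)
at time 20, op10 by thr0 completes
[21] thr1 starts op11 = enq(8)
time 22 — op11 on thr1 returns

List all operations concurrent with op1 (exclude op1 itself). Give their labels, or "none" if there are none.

overlap test against op1 [1,2]: concurrent iff the interval meets 1..2
op2 [3,4]: after
op3 [5,6]: after
op4 [7,8]: after
op5 [9,10]: after
op6 [11,12]: after
op7 [13,14]: after
op8 [15,16]: after
op9 [17,18]: after
op10 [19,20]: after
op11 [21,22]: after

none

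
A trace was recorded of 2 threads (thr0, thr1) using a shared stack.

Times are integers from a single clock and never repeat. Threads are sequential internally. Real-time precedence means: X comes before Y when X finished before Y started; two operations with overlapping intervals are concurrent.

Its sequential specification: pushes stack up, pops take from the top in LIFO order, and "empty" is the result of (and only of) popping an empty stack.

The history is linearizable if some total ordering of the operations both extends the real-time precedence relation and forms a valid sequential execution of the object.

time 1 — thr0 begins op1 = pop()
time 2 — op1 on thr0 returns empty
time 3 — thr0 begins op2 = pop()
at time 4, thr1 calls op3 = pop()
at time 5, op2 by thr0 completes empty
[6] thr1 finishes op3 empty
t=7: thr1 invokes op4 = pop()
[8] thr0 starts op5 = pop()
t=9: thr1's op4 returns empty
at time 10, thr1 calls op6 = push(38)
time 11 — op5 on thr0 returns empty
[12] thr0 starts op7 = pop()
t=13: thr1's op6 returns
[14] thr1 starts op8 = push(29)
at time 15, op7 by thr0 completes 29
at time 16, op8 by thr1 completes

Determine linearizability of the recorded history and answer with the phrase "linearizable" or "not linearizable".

one valid linearization: op1, op2, op3, op4, op5, op6, op8, op7
1. op1 pop() → empty, leaving stack <>
2. op2 pop() → empty, leaving stack <>
3. op3 pop() → empty, leaving stack <>
4. op4 pop() → empty, leaving stack <>
5. op5 pop() → empty, leaving stack <>
6. op6 push(38), leaving stack <38>
7. op8 push(29), leaving stack <38,29>
8. op7 pop() → 29, leaving stack <38>

linearizable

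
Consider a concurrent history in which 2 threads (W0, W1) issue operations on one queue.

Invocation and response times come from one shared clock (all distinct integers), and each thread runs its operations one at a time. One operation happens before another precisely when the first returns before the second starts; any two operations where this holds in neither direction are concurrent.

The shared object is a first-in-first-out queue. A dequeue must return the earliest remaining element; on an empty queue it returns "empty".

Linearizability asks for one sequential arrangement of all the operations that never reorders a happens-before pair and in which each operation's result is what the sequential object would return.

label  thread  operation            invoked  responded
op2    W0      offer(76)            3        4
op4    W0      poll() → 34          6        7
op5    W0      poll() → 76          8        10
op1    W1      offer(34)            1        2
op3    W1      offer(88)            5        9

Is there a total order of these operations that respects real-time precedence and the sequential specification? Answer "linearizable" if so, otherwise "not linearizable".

linearizable

witness order: op1, op2, op3, op4, op5
1. op1 offer(34), leaving queue <34>
2. op2 offer(76), leaving queue <34,76>
3. op3 offer(88), leaving queue <34,76,88>
4. op4 poll() → 34, leaving queue <76,88>
5. op5 poll() → 76, leaving queue <88>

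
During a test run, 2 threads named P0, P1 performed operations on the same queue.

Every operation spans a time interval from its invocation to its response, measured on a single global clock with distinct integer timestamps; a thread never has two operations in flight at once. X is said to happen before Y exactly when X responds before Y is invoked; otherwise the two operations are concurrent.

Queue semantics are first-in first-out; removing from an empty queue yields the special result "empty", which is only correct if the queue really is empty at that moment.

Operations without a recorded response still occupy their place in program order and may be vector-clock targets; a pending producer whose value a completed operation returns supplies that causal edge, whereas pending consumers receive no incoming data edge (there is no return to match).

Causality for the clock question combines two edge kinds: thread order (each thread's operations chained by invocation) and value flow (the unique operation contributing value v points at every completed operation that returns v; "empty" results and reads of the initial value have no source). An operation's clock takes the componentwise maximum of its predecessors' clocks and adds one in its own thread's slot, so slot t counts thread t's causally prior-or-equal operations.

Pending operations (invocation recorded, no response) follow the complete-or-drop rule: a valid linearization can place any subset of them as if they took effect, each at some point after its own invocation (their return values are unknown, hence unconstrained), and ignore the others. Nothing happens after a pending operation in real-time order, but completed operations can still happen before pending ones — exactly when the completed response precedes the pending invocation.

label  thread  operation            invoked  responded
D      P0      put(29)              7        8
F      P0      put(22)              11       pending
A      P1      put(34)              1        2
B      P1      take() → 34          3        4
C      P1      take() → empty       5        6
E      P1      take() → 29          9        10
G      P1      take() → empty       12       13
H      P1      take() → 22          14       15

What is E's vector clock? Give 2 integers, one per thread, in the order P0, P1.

(1, 4)

A (invocation 1): nothing precedes it; P1's component alone gives (0, 1)
D (invocation 7): nothing precedes it; P0's component alone gives (1, 0)
invoked at 3, B merges VC(A)=(0, 1) and bumps P1's slot → (0, 2)
invoked at 11, F merges VC(D)=(1, 0) and bumps P0's slot → (2, 0)
invoked at 5, C merges VC(B)=(0, 2) and bumps P1's slot → (0, 3)
invoked at 9, E merges VC(C)=(0, 3), VC(D)=(1, 0) and bumps P1's slot → (1, 4)
invoked at 12, G merges VC(E)=(1, 4) and bumps P1's slot → (1, 5)
invoked at 14, H merges VC(F)=(2, 0), VC(G)=(1, 5) and bumps P1's slot → (2, 6)
target: VC(E) = (1, 4)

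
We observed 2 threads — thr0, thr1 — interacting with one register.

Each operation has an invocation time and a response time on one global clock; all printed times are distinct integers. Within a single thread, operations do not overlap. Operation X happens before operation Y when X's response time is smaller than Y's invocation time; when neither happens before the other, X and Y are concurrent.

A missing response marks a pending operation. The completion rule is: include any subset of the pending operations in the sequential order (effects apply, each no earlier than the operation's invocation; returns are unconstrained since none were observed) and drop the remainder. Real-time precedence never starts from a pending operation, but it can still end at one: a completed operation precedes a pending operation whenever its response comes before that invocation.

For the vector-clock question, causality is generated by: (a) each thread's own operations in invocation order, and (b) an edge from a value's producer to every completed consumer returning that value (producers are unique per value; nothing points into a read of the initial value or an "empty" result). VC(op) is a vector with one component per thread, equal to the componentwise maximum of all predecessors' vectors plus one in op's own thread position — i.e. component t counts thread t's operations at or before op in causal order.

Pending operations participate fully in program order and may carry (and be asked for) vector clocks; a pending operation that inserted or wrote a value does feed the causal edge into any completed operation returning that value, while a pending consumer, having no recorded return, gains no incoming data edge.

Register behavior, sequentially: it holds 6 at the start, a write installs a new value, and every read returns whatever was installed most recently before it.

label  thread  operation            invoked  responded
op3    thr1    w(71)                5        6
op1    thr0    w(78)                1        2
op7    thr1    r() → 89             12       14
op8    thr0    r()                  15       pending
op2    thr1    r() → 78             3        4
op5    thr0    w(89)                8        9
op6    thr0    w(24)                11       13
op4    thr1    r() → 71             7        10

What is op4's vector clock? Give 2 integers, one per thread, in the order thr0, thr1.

VC(op1, invoked at 1): no causal predecessors; +1 on thr0 → (1, 0)
merge at op2 (invoked 3): VC(op1)=(1, 0), own-thread bump on thr1 → (1, 1)
merge at op5 (invoked 8): VC(op1)=(1, 0), own-thread bump on thr0 → (2, 0)
merge at op3 (invoked 5): VC(op2)=(1, 1), own-thread bump on thr1 → (1, 2)
merge at op6 (invoked 11): VC(op5)=(2, 0), own-thread bump on thr0 → (3, 0)
merge at op4 (invoked 7): VC(op3)=(1, 2), own-thread bump on thr1 → (1, 3)
merge at op8 (invoked 15): VC(op6)=(3, 0), own-thread bump on thr0 → (4, 0)
merge at op7 (invoked 12): VC(op4)=(1, 3), VC(op5)=(2, 0), own-thread bump on thr1 → (2, 4)
target: VC(op4) = (1, 3)

(1, 3)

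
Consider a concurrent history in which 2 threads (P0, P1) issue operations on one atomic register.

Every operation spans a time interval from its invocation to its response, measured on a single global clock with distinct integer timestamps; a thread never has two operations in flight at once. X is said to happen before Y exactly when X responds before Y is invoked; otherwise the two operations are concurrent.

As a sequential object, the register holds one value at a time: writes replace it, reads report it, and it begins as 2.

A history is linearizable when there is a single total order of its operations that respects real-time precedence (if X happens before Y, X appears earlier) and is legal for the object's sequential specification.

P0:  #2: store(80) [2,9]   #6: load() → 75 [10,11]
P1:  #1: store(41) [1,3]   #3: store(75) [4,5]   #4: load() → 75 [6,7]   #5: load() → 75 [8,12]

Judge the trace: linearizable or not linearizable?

witness order: #1, #2, #3, #4, #5, #6
1. #1 store(41), leaving value 41
2. #2 store(80), leaving value 80
3. #3 store(75), leaving value 75
4. #4 load() → 75, leaving value 75
5. #5 load() → 75, leaving value 75
6. #6 load() → 75, leaving value 75

linearizable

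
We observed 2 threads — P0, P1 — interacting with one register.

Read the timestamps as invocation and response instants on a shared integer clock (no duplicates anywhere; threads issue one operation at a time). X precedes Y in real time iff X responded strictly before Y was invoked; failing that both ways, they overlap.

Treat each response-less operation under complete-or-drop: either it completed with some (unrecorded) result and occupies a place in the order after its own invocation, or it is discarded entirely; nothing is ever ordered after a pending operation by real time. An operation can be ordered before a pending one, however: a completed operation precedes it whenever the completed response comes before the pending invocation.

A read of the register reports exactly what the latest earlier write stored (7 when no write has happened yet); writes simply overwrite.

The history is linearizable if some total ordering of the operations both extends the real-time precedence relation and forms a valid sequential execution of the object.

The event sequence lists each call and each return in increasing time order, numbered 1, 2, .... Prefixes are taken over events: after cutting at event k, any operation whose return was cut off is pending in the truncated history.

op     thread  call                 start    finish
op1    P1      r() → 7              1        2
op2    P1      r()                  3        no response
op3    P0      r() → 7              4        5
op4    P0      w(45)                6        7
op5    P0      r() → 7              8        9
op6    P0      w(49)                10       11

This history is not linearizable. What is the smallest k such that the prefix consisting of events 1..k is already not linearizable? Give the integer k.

9

events 1..8 are linearizable; a witness order is op1, op2, op3, op4:
step 1: op1 r() → 7 — value 7
step 2: op2 r() (pending, included) — value 7
step 3: op3 r() → 7 — value 7
step 4: op4 w(45) — value 45
include event 9 — op5 responding at 9 — and every candidate order breaks
no escape via the 1 pending operation (op2): every completion choice fails
take op1, op3, op4, op5 (pending dropped): step 4 already fails, because op5 r() → 7 cannot occur there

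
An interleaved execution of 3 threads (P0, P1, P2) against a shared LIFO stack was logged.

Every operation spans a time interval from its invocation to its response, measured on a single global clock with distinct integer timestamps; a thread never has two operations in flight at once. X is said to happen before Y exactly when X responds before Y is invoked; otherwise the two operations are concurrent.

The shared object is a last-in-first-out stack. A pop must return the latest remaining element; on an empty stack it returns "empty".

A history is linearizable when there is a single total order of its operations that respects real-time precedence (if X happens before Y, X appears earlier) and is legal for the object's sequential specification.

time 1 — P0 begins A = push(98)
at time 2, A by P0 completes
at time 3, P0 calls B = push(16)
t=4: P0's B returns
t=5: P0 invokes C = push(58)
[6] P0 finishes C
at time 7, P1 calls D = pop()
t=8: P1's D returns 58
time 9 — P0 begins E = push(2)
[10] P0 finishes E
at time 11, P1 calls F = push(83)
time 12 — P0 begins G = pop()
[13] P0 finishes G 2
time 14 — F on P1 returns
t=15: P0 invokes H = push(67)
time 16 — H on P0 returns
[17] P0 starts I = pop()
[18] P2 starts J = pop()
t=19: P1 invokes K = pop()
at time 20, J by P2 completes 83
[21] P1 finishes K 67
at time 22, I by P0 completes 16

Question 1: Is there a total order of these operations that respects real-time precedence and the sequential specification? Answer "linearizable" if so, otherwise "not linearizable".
a witness: A, B, C, D, E, G, F, H, K, J, I
1. A push(98), leaving stack <98>
2. B push(16), leaving stack <98,16>
3. C push(58), leaving stack <98,16,58>
4. D pop() → 58, leaving stack <98,16>
5. E push(2), leaving stack <98,16,2>
6. G pop() → 2, leaving stack <98,16>
7. F push(83), leaving stack <98,16,83>
8. H push(67), leaving stack <98,16,83,67>
9. K pop() → 67, leaving stack <98,16,83>
10. J pop() → 83, leaving stack <98,16>
11. I pop() → 16, leaving stack <98>

linearizable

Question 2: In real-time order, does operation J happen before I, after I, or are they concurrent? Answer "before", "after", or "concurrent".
J spans [18,20], I spans [17,22]
the intervals overlap in both directions

concurrent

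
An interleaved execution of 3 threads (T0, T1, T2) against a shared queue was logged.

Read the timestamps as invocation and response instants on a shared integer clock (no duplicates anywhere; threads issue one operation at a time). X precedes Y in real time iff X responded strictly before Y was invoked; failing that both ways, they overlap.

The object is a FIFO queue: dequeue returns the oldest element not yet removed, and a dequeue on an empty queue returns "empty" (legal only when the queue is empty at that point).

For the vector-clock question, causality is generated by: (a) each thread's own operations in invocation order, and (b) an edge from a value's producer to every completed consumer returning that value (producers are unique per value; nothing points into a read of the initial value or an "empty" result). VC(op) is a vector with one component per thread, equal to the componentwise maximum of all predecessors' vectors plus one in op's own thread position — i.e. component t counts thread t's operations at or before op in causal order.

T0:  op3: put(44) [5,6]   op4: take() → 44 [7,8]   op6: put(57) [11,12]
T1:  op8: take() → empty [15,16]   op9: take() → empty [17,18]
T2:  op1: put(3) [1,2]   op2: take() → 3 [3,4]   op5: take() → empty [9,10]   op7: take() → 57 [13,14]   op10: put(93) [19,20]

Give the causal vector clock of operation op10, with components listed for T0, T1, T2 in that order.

invoked at 1, op1 has no predecessors; its own T2 bump gives (0, 0, 1)
invoked at 15, op8 has no predecessors; its own T1 bump gives (0, 1, 0)
invoked at 5, op3 has no predecessors; its own T0 bump gives (1, 0, 0)
merge at op2 (invoked 3): VC(op1)=(0, 0, 1), own-thread bump on T2 → (0, 0, 2)
merge at op9 (invoked 17): VC(op8)=(0, 1, 0), own-thread bump on T1 → (0, 2, 0)
merge at op4 (invoked 7): VC(op3)=(1, 0, 0), own-thread bump on T0 → (2, 0, 0)
merge at op5 (invoked 9): VC(op2)=(0, 0, 2), own-thread bump on T2 → (0, 0, 3)
merge at op6 (invoked 11): VC(op4)=(2, 0, 0), own-thread bump on T0 → (3, 0, 0)
merge at op7 (invoked 13): VC(op5)=(0, 0, 3), VC(op6)=(3, 0, 0), own-thread bump on T2 → (3, 0, 4)
merge at op10 (invoked 19): VC(op7)=(3, 0, 4), own-thread bump on T2 → (3, 0, 5)
target: VC(op10) = (3, 0, 5)

(3, 0, 5)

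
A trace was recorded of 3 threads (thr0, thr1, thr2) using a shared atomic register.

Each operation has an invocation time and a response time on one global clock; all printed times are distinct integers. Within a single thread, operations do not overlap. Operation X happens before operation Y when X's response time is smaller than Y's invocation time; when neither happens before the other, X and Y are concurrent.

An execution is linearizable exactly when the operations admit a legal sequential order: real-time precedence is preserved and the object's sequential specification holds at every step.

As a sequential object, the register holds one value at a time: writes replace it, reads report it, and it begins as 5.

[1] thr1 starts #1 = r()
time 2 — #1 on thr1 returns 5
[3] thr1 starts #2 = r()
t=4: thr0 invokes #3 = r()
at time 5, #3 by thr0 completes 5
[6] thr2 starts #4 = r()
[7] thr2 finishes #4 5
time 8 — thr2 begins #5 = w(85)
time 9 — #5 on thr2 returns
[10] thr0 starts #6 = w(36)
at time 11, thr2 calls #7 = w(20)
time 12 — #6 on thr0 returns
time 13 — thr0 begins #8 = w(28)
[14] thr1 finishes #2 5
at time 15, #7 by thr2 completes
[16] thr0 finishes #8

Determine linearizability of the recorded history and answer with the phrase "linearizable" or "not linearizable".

witness order: #1, #2, #3, #4, #5, #6, #7, #8
step 1: #1 r() → 5 — value 5
step 2: #2 r() → 5 — value 5
step 3: #3 r() → 5 — value 5
step 4: #4 r() → 5 — value 5
step 5: #5 w(85) — value 85
step 6: #6 w(36) — value 36
step 7: #7 w(20) — value 20
step 8: #8 w(28) — value 28

linearizable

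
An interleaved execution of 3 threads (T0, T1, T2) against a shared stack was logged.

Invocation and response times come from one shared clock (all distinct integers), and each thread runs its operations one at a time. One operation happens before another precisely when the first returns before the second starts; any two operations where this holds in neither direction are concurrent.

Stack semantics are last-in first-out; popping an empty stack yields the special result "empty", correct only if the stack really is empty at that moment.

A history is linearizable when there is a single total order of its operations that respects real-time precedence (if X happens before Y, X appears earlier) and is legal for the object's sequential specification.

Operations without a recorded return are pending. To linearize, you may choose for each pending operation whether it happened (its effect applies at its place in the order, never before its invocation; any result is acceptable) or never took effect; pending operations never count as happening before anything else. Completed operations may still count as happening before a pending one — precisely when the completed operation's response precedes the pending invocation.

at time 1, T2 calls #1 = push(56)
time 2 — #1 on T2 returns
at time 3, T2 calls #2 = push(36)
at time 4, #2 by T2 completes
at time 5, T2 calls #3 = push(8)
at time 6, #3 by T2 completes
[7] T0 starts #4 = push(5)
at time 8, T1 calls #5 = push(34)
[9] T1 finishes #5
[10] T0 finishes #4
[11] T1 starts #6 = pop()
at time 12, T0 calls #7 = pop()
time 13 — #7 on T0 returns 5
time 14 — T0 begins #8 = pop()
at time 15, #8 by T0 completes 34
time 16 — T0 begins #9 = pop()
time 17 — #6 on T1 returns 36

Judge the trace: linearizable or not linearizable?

linearizable

a witness: #1, #2, #3, #5, #4, #7, #8, #9, #6
step 1: #1 push(56) — stack <56>
step 2: #2 push(36) — stack <56,36>
step 3: #3 push(8) — stack <56,36,8>
step 4: #5 push(34) — stack <56,36,8,34>
step 5: #4 push(5) — stack <56,36,8,34,5>
step 6: #7 pop() → 5 — stack <56,36,8,34>
step 7: #8 pop() → 34 — stack <56,36,8>
step 8: #9 pop() (pending, included) — stack <56,36>
step 9: #6 pop() → 36 — stack <56>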